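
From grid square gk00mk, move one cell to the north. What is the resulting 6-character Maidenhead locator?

Latitude subsquare k = 10; +1 → 11 = l.
The longitude characters are unchanged.

GK00ml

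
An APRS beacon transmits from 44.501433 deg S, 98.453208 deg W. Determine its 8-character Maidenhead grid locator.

EE05sl59

Shift to the Maidenhead origin (180°W, 90°S): lon 81.54679, lat 45.49857.
Field: lon ⌊81.54679/20⌋ = 4 → E; lat ⌊45.49857/10⌋ = 4 → E.
Square: lon ⌊1.54679/2⌋ = 0; lat ⌊5.49857/1⌋ = 5.
Subsquare: lon ⌊1.54679/0.0833333⌋ = 18 → s; lat ⌊0.49857/0.0416667⌋ = 11 → l.
Extended square: lon ⌊0.04679/0.00833333⌋ = 5; lat ⌊0.04023/0.00416667⌋ = 9.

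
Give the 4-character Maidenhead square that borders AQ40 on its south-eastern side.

Longitude square 4; +1 → 5.
Latitude square 0; −1 → -1, wraps to 9, carry into field.
Latitude field Q = 16; −1 → 15 = P.

AP59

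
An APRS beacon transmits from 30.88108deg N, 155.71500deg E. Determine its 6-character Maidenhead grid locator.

Offset from 180°W / 90°S: lon 335.7150°, lat 120.8811°.
Field: 335.7150/20 → 16 → Q, 120.8811/10 → 12 → M; chars QM.
Square: 15.7150/2 → 7, 0.8811/1 → 0; chars 70.
Subsquare: 1.7150/0.0833333 → 20 → u, 0.8811/0.0416667 → 21 → v; chars uv.

QM70uv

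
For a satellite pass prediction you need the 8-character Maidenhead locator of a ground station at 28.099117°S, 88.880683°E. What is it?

Add 180° to longitude and 90° to latitude: 268.88068, 61.90088.
Field: 268.88068/20 → 13 → N, 61.90088/10 → 6 → G; chars NG.
Square: 8.88068/2 → 4, 1.90088/1 → 1; chars 41.
Subsquare: 0.88068/0.0833333 → 10 → k, 0.90088/0.0416667 → 21 → v; chars kv.
Extended square: 0.04735/0.00833333 → 5, 0.02588/0.00416667 → 6; chars 56.

NG41kv56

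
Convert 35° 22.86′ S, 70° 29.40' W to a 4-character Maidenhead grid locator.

FF44

Offset from 180°W / 90°S: lon 109.51°, lat 54.62°.
Field: lon ⌊109.51/20⌋ = 5 → F; lat ⌊54.62/10⌋ = 5 → F.
Square: lon ⌊9.51/2⌋ = 4; lat ⌊4.62/1⌋ = 4.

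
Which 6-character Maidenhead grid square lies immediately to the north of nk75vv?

Latitude subsquare v = 21; +1 → 22 = w.
The longitude characters are unchanged.

NK75vw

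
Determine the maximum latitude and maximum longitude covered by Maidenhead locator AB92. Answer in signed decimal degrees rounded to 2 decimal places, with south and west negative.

-77.00, -160.00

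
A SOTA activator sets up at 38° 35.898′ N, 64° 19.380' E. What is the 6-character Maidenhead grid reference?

Offset from 180°W / 90°S: lon 244.3230°, lat 128.5983°.
Field: lon ⌊244.3230/20⌋ = 12 → M; lat ⌊128.5983/10⌋ = 12 → M.
Square: lon ⌊4.3230/2⌋ = 2; lat ⌊8.5983/1⌋ = 8.
Subsquare: lon ⌊0.3230/0.0833333⌋ = 3 → d; lat ⌊0.5983/0.0416667⌋ = 14 → o.

MM28do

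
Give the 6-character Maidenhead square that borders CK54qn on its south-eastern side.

Longitude subsquare q = 16; +1 → 17 = r.
Latitude subsquare n = 13; −1 → 12 = m.

CK54rm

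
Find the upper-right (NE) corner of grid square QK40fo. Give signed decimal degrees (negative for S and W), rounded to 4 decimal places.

10.6250, 148.5000

Field Q=16, K=10: +16·20° lon, +10·10° lat → SW at lon 140°, lat 10°.
Square 4, 0: +4·2° lon, +0·1° lat → SW at lon 148°, lat 10°.
Subsquare f=5, o=14: +5·0.0833333° lon, +14·0.0416667° lat → SW at lon 148.417°, lat 10.5833°.
Cell spans 0.0833333° lon × 0.0416667° lat. NE corner is SW corner plus one full cell.
latitude 10.6250, longitude 148.5000.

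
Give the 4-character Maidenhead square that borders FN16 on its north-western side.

FN07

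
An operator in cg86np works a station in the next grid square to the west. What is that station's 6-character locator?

CG86mp

Longitude subsquare n = 13; −1 → 12 = m.
The latitude characters are unchanged.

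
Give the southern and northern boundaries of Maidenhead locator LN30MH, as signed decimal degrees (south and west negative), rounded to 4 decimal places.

40.2917, 40.3333

Field L=11, N=13: +11·20° lon, +13·10° lat → SW at lon 40°, lat 40°.
Square 3, 0: +3·2° lon, +0·1° lat → SW at lon 46°, lat 40°.
Subsquare m=12, h=7: +12·0.0833333° lon, +7·0.0416667° lat → SW at lon 47°, lat 40.2917°.
Cell spans 0.0833333° lon × 0.0416667° lat.
south 40.2917, north 40.3333.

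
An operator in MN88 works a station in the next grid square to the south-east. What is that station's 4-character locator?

Longitude square 8; +1 → 9.
Latitude square 8; −1 → 7.

MN97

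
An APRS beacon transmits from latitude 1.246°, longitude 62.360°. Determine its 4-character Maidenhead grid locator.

MJ11

Add 180° to longitude and 90° to latitude: 242.36, 91.25.
Field: lon ⌊242.36/20⌋ = 12 → M; lat ⌊91.25/10⌋ = 9 → J.
Square: lon ⌊2.36/2⌋ = 1; lat ⌊1.25/1⌋ = 1.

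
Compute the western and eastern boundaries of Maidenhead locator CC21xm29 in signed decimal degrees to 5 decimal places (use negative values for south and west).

-134.06667, -134.05833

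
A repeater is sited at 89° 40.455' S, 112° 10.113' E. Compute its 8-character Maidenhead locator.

OA60ch08

Shift to the Maidenhead origin (180°W, 90°S): lon 292.16855, lat 0.32575.
Field: lon ⌊292.16855/20⌋ = 14 → O; lat ⌊0.32575/10⌋ = 0 → A.
Square: lon ⌊12.16855/2⌋ = 6; lat ⌊0.32575/1⌋ = 0.
Subsquare: lon ⌊0.16855/0.0833333⌋ = 2 → c; lat ⌊0.32575/0.0416667⌋ = 7 → h.
Extended square: lon ⌊0.00188/0.00833333⌋ = 0; lat ⌊0.03408/0.00416667⌋ = 8.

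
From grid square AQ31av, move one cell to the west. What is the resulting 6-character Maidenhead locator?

Longitude subsquare a = 0; −1 → -1, wraps to 23 = x, carry into square.
Longitude square 3; −1 → 2.
The latitude characters are unchanged.

AQ21xv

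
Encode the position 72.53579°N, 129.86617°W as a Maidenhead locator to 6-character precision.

Offset from 180°W / 90°S: lon 50.1338°, lat 162.5358°.
Field: 50.1338/20 → 2 → C, 162.5358/10 → 16 → Q; chars CQ.
Square: 10.1338/2 → 5, 2.5358/1 → 2; chars 52.
Subsquare: 0.1338/0.0833333 → 1 → b, 0.5358/0.0416667 → 12 → m; chars bm.

CQ52bm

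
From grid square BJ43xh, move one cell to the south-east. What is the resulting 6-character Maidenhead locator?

Longitude subsquare x = 23; +1 → 24, wraps to 0 = a, carry into square.
Longitude square 4; +1 → 5.
Latitude subsquare h = 7; −1 → 6 = g.

BJ53ag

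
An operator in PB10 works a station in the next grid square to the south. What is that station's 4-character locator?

Latitude square 0; −1 → -1, wraps to 9, carry into field.
Latitude field B = 1; −1 → 0 = A.
The longitude characters are unchanged.

PA19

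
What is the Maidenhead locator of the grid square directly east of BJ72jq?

Longitude subsquare j = 9; +1 → 10 = k.
The latitude characters are unchanged.

BJ72kq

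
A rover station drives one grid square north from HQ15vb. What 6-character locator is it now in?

HQ15vc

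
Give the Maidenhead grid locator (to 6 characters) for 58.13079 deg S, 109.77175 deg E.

Add 180° to longitude and 90° to latitude: 289.7717, 31.8692.
Field: lon ⌊289.7717/20⌋ = 14 → O; lat ⌊31.8692/10⌋ = 3 → D.
Square: lon ⌊9.7717/2⌋ = 4; lat ⌊1.8692/1⌋ = 1.
Subsquare: lon ⌊1.7717/0.0833333⌋ = 21 → v; lat ⌊0.8692/0.0416667⌋ = 20 → u.

OD41vu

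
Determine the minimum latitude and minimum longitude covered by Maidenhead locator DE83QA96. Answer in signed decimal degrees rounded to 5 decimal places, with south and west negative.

-46.97500, -102.59167

Field D=3, E=4: +3·20° lon, +4·10° lat → SW at lon -120°, lat -50°.
Square 8, 3: +8·2° lon, +3·1° lat → SW at lon -104°, lat -47°.
Subsquare q=16, a=0: +16·0.0833333° lon, +0·0.0416667° lat → SW at lon -102.667°, lat -47°.
Extended square 9, 6: +9·0.00833333° lon, +6·0.00416667° lat → SW at lon -102.592°, lat -46.975°.
latitude -46.97500, longitude -102.59167.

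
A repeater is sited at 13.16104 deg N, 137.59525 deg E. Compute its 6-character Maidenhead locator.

PK83td

Shift to the Maidenhead origin (180°W, 90°S): lon 317.5952, lat 103.1610.
Field: lon ⌊317.5952/20⌋ = 15 → P; lat ⌊103.1610/10⌋ = 10 → K.
Square: lon ⌊17.5952/2⌋ = 8; lat ⌊3.1610/1⌋ = 3.
Subsquare: lon ⌊1.5952/0.0833333⌋ = 19 → t; lat ⌊0.1610/0.0416667⌋ = 3 → d.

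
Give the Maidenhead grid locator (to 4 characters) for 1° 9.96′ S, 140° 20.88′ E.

Shift to the Maidenhead origin (180°W, 90°S): lon 320.35, lat 88.83.
Field: lon ⌊320.35/20⌋ = 16 → Q; lat ⌊88.83/10⌋ = 8 → I.
Square: lon ⌊0.35/2⌋ = 0; lat ⌊8.83/1⌋ = 8.

QI08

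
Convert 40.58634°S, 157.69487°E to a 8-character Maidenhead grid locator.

QE89uj39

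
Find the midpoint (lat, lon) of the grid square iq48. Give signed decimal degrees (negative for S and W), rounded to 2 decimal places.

78.50, -11.00

Field I=8, Q=16: +8·20° lon, +16·10° lat → SW at lon -20°, lat 70°.
Square 4, 8: +4·2° lon, +8·1° lat → SW at lon -12°, lat 78°.
Cell spans 2° lon × 1° lat. Centre is SW corner plus half of each.
latitude 78.50, longitude -11.00.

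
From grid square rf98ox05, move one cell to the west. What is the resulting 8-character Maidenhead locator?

RF98nx95

Longitude extended square 0; −1 → -1, wraps to 9, carry into subsquare.
Longitude subsquare o = 14; −1 → 13 = n.
The latitude characters are unchanged.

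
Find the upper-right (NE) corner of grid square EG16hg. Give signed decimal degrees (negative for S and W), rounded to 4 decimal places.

Field E=4, G=6: +4·20° lon, +6·10° lat → SW at lon -100°, lat -30°.
Square 1, 6: +1·2° lon, +6·1° lat → SW at lon -98°, lat -24°.
Subsquare h=7, g=6: +7·0.0833333° lon, +6·0.0416667° lat → SW at lon -97.4167°, lat -23.75°.
Cell spans 0.0833333° lon × 0.0416667° lat. NE corner is SW corner plus one full cell.
latitude -23.7083, longitude -97.3333.

-23.7083, -97.3333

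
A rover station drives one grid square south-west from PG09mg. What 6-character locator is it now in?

Longitude subsquare m = 12; −1 → 11 = l.
Latitude subsquare g = 6; −1 → 5 = f.

PG09lf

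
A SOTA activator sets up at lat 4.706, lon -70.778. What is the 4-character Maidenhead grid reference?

Add 180° to longitude and 90° to latitude: 109.22, 94.71.
Field: 109.22/20 → 5 → F, 94.71/10 → 9 → J; chars FJ.
Square: 9.22/2 → 4, 4.71/1 → 4; chars 44.

FJ44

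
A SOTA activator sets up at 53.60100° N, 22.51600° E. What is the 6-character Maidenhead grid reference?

KO13go

Shift to the Maidenhead origin (180°W, 90°S): lon 202.5160, lat 143.6010.
Field (20°×10°, letters A–R): lon ⌊202.5160/20⌋ = 10 → K; lat ⌊143.6010/10⌋ = 14 → O.
Square (2°×1°, digits 0–9): lon ⌊2.5160/2⌋ = 1; lat ⌊3.6010/1⌋ = 3.
Subsquare (5′×2.5′, letters a–x): lon ⌊0.5160/0.0833333⌋ = 6 → g; lat ⌊0.6010/0.0416667⌋ = 14 → o.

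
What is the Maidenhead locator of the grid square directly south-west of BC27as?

BC17xr

Longitude subsquare a = 0; −1 → -1, wraps to 23 = x, carry into square.
Longitude square 2; −1 → 1.
Latitude subsquare s = 18; −1 → 17 = r.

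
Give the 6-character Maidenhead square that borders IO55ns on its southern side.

Latitude subsquare s = 18; −1 → 17 = r.
The longitude characters are unchanged.

IO55nr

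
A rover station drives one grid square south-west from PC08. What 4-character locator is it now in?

Longitude square 0; −1 → -1, wraps to 9, carry into field.
Longitude field P = 15; −1 → 14 = O.
Latitude square 8; −1 → 7.

OC97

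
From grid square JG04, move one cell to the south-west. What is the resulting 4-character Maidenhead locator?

Longitude square 0; −1 → -1, wraps to 9, carry into field.
Longitude field J = 9; −1 → 8 = I.
Latitude square 4; −1 → 3.

IG93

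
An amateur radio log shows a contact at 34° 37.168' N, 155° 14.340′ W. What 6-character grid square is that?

Add 180° to longitude and 90° to latitude: 24.7610, 124.6195.
Field: lon ⌊24.7610/20⌋ = 1 → B; lat ⌊124.6195/10⌋ = 12 → M.
Square: lon ⌊4.7610/2⌋ = 2; lat ⌊4.6195/1⌋ = 4.
Subsquare: lon ⌊0.7610/0.0833333⌋ = 9 → j; lat ⌊0.6195/0.0416667⌋ = 14 → o.

BM24jo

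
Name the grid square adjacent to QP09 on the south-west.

PP98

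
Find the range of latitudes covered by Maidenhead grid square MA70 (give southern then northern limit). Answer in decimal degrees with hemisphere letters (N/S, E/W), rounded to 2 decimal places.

Field M=12, A=0: +12·20° lon, +0·10° lat → SW at lon 60°, lat -90°.
Square 7, 0: +7·2° lon, +0·1° lat → SW at lon 74°, lat -90°.
Cell spans 2° lon × 1° lat.
south 90.00° S, north 89.00° S.

90.00° S, 89.00° S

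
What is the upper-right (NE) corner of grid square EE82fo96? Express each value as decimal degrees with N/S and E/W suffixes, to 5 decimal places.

47.38750° S, 83.50000° W

Field E=4, E=4: +4·20° lon, +4·10° lat → SW at lon -100°, lat -50°.
Square 8, 2: +8·2° lon, +2·1° lat → SW at lon -84°, lat -48°.
Subsquare f=5, o=14: +5·0.0833333° lon, +14·0.0416667° lat → SW at lon -83.5833°, lat -47.4167°.
Extended square 9, 6: +9·0.00833333° lon, +6·0.00416667° lat → SW at lon -83.5083°, lat -47.3917°.
Cell spans 0.00833333° lon × 0.00416667° lat. NE corner is SW corner plus one full cell.
latitude 47.38750° S, longitude 83.50000° W.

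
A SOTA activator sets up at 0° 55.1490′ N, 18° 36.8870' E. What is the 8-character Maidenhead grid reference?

JJ90hw30

Offset from 180°W / 90°S: lon 198.61478°, lat 90.91915°.
Field: lon ⌊198.61478/20⌋ = 9 → J; lat ⌊90.91915/10⌋ = 9 → J.
Square: lon ⌊18.61478/2⌋ = 9; lat ⌊0.91915/1⌋ = 0.
Subsquare: lon ⌊0.61478/0.0833333⌋ = 7 → h; lat ⌊0.91915/0.0416667⌋ = 22 → w.
Extended square: lon ⌊0.03145/0.00833333⌋ = 3; lat ⌊0.00248/0.00416667⌋ = 0.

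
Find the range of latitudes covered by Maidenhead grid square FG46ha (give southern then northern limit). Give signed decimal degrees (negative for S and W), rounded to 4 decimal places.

-24.0000, -23.9583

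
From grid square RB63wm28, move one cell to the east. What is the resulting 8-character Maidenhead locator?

RB63wm38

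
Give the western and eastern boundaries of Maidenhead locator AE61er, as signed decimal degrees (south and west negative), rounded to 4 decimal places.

-167.6667, -167.5833

Field A=0, E=4: +0·20° lon, +4·10° lat → SW at lon -180°, lat -50°.
Square 6, 1: +6·2° lon, +1·1° lat → SW at lon -168°, lat -49°.
Subsquare e=4, r=17: +4·0.0833333° lon, +17·0.0416667° lat → SW at lon -167.667°, lat -48.2917°.
Cell spans 0.0833333° lon × 0.0416667° lat.
west -167.6667, east -167.5833.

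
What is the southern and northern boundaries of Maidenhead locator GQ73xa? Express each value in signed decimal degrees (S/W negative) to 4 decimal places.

Field G=6, Q=16: +6·20° lon, +16·10° lat → SW at lon -60°, lat 70°.
Square 7, 3: +7·2° lon, +3·1° lat → SW at lon -46°, lat 73°.
Subsquare x=23, a=0: +23·0.0833333° lon, +0·0.0416667° lat → SW at lon -44.0833°, lat 73°.
Cell spans 0.0833333° lon × 0.0416667° lat.
south 73.0000, north 73.0417.

73.0000, 73.0417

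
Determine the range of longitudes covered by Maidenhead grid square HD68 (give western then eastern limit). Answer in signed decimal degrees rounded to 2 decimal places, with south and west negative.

-28.00, -26.00

Field H=7, D=3: +7·20° lon, +3·10° lat → SW at lon -40°, lat -60°.
Square 6, 8: +6·2° lon, +8·1° lat → SW at lon -28°, lat -52°.
Cell spans 2° lon × 1° lat.
west -28.00, east -26.00.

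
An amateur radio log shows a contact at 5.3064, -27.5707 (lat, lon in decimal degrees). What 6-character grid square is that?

HJ65fh

Offset from 180°W / 90°S: lon 152.4293°, lat 95.3064°.
Field (20°×10°, letters A–R): 152.4293/20 → 7 → H, 95.3064/10 → 9 → J; chars HJ.
Square (2°×1°, digits 0–9): 12.4293/2 → 6, 5.3064/1 → 5; chars 65.
Subsquare (5′×2.5′, letters a–x): 0.4293/0.0833333 → 5 → f, 0.3064/0.0416667 → 7 → h; chars fh.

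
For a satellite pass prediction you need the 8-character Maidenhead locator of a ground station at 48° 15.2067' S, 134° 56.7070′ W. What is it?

Add 180° to longitude and 90° to latitude: 45.05488, 41.74656.
Field: lon ⌊45.05488/20⌋ = 2 → C; lat ⌊41.74656/10⌋ = 4 → E.
Square: lon ⌊5.05488/2⌋ = 2; lat ⌊1.74656/1⌋ = 1.
Subsquare: lon ⌊1.05488/0.0833333⌋ = 12 → m; lat ⌊0.74656/0.0416667⌋ = 17 → r.
Extended square: lon ⌊0.05488/0.00833333⌋ = 6; lat ⌊0.03822/0.00416667⌋ = 9.

CE21mr69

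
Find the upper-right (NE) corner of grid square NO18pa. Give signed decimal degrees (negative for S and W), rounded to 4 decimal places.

Field N=13, O=14: +13·20° lon, +14·10° lat → SW at lon 80°, lat 50°.
Square 1, 8: +1·2° lon, +8·1° lat → SW at lon 82°, lat 58°.
Subsquare p=15, a=0: +15·0.0833333° lon, +0·0.0416667° lat → SW at lon 83.25°, lat 58°.
Cell spans 0.0833333° lon × 0.0416667° lat. NE corner is SW corner plus one full cell.
latitude 58.0417, longitude 83.3333.

58.0417, 83.3333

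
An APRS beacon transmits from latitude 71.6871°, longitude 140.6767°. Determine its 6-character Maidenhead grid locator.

QQ01iq

Add 180° to longitude and 90° to latitude: 320.6767, 161.6871.
Field: 320.6767/20 → 16 → Q, 161.6871/10 → 16 → Q; chars QQ.
Square: 0.6767/2 → 0, 1.6871/1 → 1; chars 01.
Subsquare: 0.6767/0.0833333 → 8 → i, 0.6871/0.0416667 → 16 → q; chars iq.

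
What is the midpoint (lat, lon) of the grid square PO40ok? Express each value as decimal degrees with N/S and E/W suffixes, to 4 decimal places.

50.4375° N, 129.2083° E

Field P=15, O=14: +15·20° lon, +14·10° lat → SW at lon 120°, lat 50°.
Square 4, 0: +4·2° lon, +0·1° lat → SW at lon 128°, lat 50°.
Subsquare o=14, k=10: +14·0.0833333° lon, +10·0.0416667° lat → SW at lon 129.167°, lat 50.4167°.
Cell spans 0.0833333° lon × 0.0416667° lat. Centre is SW corner plus half of each.
latitude 50.4375° N, longitude 129.2083° E.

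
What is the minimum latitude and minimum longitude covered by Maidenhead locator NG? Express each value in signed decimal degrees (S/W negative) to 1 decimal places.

-30.0, 80.0

Field N=13, G=6: +13·20° lon, +6·10° lat → SW at lon 80°, lat -30°.
latitude -30.0, longitude 80.0.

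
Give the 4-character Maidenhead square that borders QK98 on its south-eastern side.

Longitude square 9; +1 → 10, wraps to 0, carry into field.
Longitude field Q = 16; +1 → 17 = R.
Latitude square 8; −1 → 7.

RK07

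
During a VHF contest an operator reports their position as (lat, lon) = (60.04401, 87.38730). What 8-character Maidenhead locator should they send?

NP30qb60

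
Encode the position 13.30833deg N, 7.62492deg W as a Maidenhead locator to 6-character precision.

IK63eh

Offset from 180°W / 90°S: lon 172.3751°, lat 103.3083°.
Field: 172.3751/20 → 8 → I, 103.3083/10 → 10 → K; chars IK.
Square: 12.3751/2 → 6, 3.3083/1 → 3; chars 63.
Subsquare: 0.3751/0.0833333 → 4 → e, 0.3083/0.0416667 → 7 → h; chars eh.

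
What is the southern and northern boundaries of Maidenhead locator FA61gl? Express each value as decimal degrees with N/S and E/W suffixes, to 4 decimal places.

88.5417° S, 88.5000° S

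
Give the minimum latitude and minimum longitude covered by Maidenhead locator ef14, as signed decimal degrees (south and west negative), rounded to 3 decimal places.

-36.000, -98.000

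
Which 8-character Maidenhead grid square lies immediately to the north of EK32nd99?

EK32ne90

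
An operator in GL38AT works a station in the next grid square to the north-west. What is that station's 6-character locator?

GL28xu

Longitude subsquare a = 0; −1 → -1, wraps to 23 = x, carry into square.
Longitude square 3; −1 → 2.
Latitude subsquare t = 19; +1 → 20 = u.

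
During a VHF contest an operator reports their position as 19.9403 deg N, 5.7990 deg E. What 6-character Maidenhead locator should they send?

Shift to the Maidenhead origin (180°W, 90°S): lon 185.7990, lat 109.9403.
Field (20°×10°, letters A–R): 185.7990/20 → 9 → J, 109.9403/10 → 10 → K; chars JK.
Square (2°×1°, digits 0–9): 5.7990/2 → 2, 9.9403/1 → 9; chars 29.
Subsquare (5′×2.5′, letters a–x): 1.7990/0.0833333 → 21 → v, 0.9403/0.0416667 → 22 → w; chars vw.

JK29vw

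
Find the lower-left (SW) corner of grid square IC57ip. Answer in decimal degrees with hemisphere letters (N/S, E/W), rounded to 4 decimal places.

62.3750° S, 9.3333° W

Field I=8, C=2: +8·20° lon, +2·10° lat → SW at lon -20°, lat -70°.
Square 5, 7: +5·2° lon, +7·1° lat → SW at lon -10°, lat -63°.
Subsquare i=8, p=15: +8·0.0833333° lon, +15·0.0416667° lat → SW at lon -9.33333°, lat -62.375°.
latitude 62.3750° S, longitude 9.3333° W.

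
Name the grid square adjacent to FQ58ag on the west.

Longitude subsquare a = 0; −1 → -1, wraps to 23 = x, carry into square.
Longitude square 5; −1 → 4.
The latitude characters are unchanged.

FQ48xg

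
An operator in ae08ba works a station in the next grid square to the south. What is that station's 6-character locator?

AE07bx

Latitude subsquare a = 0; −1 → -1, wraps to 23 = x, carry into square.
Latitude square 8; −1 → 7.
The longitude characters are unchanged.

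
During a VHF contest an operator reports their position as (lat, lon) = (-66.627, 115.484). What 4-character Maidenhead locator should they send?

OC73

Offset from 180°W / 90°S: lon 295.48°, lat 23.37°.
Field: 295.48/20 → 14 → O, 23.37/10 → 2 → C; chars OC.
Square: 15.48/2 → 7, 3.37/1 → 3; chars 73.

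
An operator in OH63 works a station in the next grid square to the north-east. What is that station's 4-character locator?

Longitude square 6; +1 → 7.
Latitude square 3; +1 → 4.

OH74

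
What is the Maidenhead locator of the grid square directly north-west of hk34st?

Longitude subsquare s = 18; −1 → 17 = r.
Latitude subsquare t = 19; +1 → 20 = u.

HK34ru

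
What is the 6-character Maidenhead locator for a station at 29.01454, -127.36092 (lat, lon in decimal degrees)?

CL69ha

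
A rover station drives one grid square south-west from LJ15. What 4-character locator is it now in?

Longitude square 1; −1 → 0.
Latitude square 5; −1 → 4.

LJ04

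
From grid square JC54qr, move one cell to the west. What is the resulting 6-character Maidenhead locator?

JC54pr

Longitude subsquare q = 16; −1 → 15 = p.
The latitude characters are unchanged.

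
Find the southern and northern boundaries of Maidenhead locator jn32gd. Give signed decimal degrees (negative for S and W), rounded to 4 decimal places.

42.1250, 42.1667

Field J=9, N=13: +9·20° lon, +13·10° lat → SW at lon 0°, lat 40°.
Square 3, 2: +3·2° lon, +2·1° lat → SW at lon 6°, lat 42°.
Subsquare g=6, d=3: +6·0.0833333° lon, +3·0.0416667° lat → SW at lon 6.5°, lat 42.125°.
Cell spans 0.0833333° lon × 0.0416667° lat.
south 42.1250, north 42.1667.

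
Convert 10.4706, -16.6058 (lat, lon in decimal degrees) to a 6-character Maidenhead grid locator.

IK10ql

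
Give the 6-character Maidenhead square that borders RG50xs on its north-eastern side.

RG60at

Longitude subsquare x = 23; +1 → 24, wraps to 0 = a, carry into square.
Longitude square 5; +1 → 6.
Latitude subsquare s = 18; +1 → 19 = t.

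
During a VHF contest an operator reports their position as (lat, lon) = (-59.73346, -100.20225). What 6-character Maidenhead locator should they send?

Add 180° to longitude and 90° to latitude: 79.7977, 30.2665.
Field: lon ⌊79.7977/20⌋ = 3 → D; lat ⌊30.2665/10⌋ = 3 → D.
Square: lon ⌊19.7977/2⌋ = 9; lat ⌊0.2665/1⌋ = 0.
Subsquare: lon ⌊1.7977/0.0833333⌋ = 21 → v; lat ⌊0.2665/0.0416667⌋ = 6 → g.

DD90vg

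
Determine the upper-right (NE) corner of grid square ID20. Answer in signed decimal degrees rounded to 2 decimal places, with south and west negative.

-59.00, -14.00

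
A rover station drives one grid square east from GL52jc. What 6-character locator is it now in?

GL52kc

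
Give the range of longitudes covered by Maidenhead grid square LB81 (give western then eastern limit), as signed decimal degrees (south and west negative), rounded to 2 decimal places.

Field L=11, B=1: +11·20° lon, +1·10° lat → SW at lon 40°, lat -80°.
Square 8, 1: +8·2° lon, +1·1° lat → SW at lon 56°, lat -79°.
Cell spans 2° lon × 1° lat.
west 56.00, east 58.00.

56.00, 58.00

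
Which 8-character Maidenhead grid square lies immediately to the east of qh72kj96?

QH72lj06

Longitude extended square 9; +1 → 10, wraps to 0, carry into subsquare.
Longitude subsquare k = 10; +1 → 11 = l.
The latitude characters are unchanged.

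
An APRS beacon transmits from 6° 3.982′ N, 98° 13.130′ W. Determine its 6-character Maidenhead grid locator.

EJ06vb

Offset from 180°W / 90°S: lon 81.7812°, lat 96.0664°.
Field (20°×10°, letters A–R): 81.7812/20 → 4 → E, 96.0664/10 → 9 → J; chars EJ.
Square (2°×1°, digits 0–9): 1.7812/2 → 0, 6.0664/1 → 6; chars 06.
Subsquare (5′×2.5′, letters a–x): 1.7812/0.0833333 → 21 → v, 0.0664/0.0416667 → 1 → b; chars vb.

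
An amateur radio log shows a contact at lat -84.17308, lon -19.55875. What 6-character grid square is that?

IA05ft

Offset from 180°W / 90°S: lon 160.4412°, lat 5.8269°.
Field: 160.4412/20 → 8 → I, 5.8269/10 → 0 → A; chars IA.
Square: 0.4412/2 → 0, 5.8269/1 → 5; chars 05.
Subsquare: 0.4412/0.0833333 → 5 → f, 0.8269/0.0416667 → 19 → t; chars ft.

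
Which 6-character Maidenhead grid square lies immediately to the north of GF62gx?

Latitude subsquare x = 23; +1 → 24, wraps to 0 = a, carry into square.
Latitude square 2; +1 → 3.
The longitude characters are unchanged.

GF63ga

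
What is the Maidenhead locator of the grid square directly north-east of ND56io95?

ND56jo06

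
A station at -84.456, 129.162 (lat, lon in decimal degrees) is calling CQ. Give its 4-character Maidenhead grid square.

Shift to the Maidenhead origin (180°W, 90°S): lon 309.16, lat 5.54.
Field: lon ⌊309.16/20⌋ = 15 → P; lat ⌊5.54/10⌋ = 0 → A.
Square: lon ⌊9.16/2⌋ = 4; lat ⌊5.54/1⌋ = 5.

PA45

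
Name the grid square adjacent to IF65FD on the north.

Latitude subsquare d = 3; +1 → 4 = e.
The longitude characters are unchanged.

IF65fe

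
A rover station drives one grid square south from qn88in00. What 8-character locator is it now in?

QN88im09

Latitude extended square 0; −1 → -1, wraps to 9, carry into subsquare.
Latitude subsquare n = 13; −1 → 12 = m.
The longitude characters are unchanged.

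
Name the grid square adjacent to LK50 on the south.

Latitude square 0; −1 → -1, wraps to 9, carry into field.
Latitude field K = 10; −1 → 9 = J.
The longitude characters are unchanged.

LJ59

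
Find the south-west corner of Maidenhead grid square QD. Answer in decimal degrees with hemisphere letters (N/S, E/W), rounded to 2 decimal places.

60.00° S, 140.00° E

Field Q=16, D=3: +16·20° lon, +3·10° lat → SW at lon 140°, lat -60°.
latitude 60.00° S, longitude 140.00° E.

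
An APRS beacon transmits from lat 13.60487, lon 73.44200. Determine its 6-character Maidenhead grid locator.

Add 180° to longitude and 90° to latitude: 253.4420, 103.6049.
Field: lon ⌊253.4420/20⌋ = 12 → M; lat ⌊103.6049/10⌋ = 10 → K.
Square: lon ⌊13.4420/2⌋ = 6; lat ⌊3.6049/1⌋ = 3.
Subsquare: lon ⌊1.4420/0.0833333⌋ = 17 → r; lat ⌊0.6049/0.0416667⌋ = 14 → o.

MK63ro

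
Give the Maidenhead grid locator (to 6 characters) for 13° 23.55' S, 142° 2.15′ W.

BH86xo

Shift to the Maidenhead origin (180°W, 90°S): lon 37.9642, lat 76.6075.
Field: 37.9642/20 → 1 → B, 76.6075/10 → 7 → H; chars BH.
Square: 17.9642/2 → 8, 6.6075/1 → 6; chars 86.
Subsquare: 1.9642/0.0833333 → 23 → x, 0.6075/0.0416667 → 14 → o; chars xo.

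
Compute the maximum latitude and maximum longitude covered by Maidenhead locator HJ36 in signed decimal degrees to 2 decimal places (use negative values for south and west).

7.00, -32.00

Field H=7, J=9: +7·20° lon, +9·10° lat → SW at lon -40°, lat 0°.
Square 3, 6: +3·2° lon, +6·1° lat → SW at lon -34°, lat 6°.
Cell spans 2° lon × 1° lat. NE corner is SW corner plus one full cell.
latitude 7.00, longitude -32.00.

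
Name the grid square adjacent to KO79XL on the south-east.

Longitude subsquare x = 23; +1 → 24, wraps to 0 = a, carry into square.
Longitude square 7; +1 → 8.
Latitude subsquare l = 11; −1 → 10 = k.

KO89ak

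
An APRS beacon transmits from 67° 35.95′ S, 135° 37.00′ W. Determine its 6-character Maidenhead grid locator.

CC22ej

Shift to the Maidenhead origin (180°W, 90°S): lon 44.3833, lat 22.4008.
Field: lon ⌊44.3833/20⌋ = 2 → C; lat ⌊22.4008/10⌋ = 2 → C.
Square: lon ⌊4.3833/2⌋ = 2; lat ⌊2.4008/1⌋ = 2.
Subsquare: lon ⌊0.3833/0.0833333⌋ = 4 → e; lat ⌊0.4008/0.0416667⌋ = 9 → j.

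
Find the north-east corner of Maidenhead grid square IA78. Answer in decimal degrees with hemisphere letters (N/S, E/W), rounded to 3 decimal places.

Field I=8, A=0: +8·20° lon, +0·10° lat → SW at lon -20°, lat -90°.
Square 7, 8: +7·2° lon, +8·1° lat → SW at lon -6°, lat -82°.
Cell spans 2° lon × 1° lat. NE corner is SW corner plus one full cell.
latitude 81.000° S, longitude 4.000° W.

81.000° S, 4.000° W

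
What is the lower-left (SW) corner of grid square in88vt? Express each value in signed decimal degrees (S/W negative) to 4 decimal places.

Field I=8, N=13: +8·20° lon, +13·10° lat → SW at lon -20°, lat 40°.
Square 8, 8: +8·2° lon, +8·1° lat → SW at lon -4°, lat 48°.
Subsquare v=21, t=19: +21·0.0833333° lon, +19·0.0416667° lat → SW at lon -2.25°, lat 48.7917°.
latitude 48.7917, longitude -2.2500.

48.7917, -2.2500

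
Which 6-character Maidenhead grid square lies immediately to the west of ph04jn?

Longitude subsquare j = 9; −1 → 8 = i.
The latitude characters are unchanged.

PH04in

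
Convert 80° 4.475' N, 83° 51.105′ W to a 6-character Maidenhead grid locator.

ER80bb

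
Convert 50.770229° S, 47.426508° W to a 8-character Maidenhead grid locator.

Add 180° to longitude and 90° to latitude: 132.57349, 39.22977.
Field: 132.57349/20 → 6 → G, 39.22977/10 → 3 → D; chars GD.
Square: 12.57349/2 → 6, 9.22977/1 → 9; chars 69.
Subsquare: 0.57349/0.0833333 → 6 → g, 0.22977/0.0416667 → 5 → f; chars gf.
Extended square: 0.07349/0.00833333 → 8, 0.02144/0.00416667 → 5; chars 85.

GD69gf85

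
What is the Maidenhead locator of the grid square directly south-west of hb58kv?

Longitude subsquare k = 10; −1 → 9 = j.
Latitude subsquare v = 21; −1 → 20 = u.

HB58ju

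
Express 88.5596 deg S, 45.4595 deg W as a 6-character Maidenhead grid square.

Shift to the Maidenhead origin (180°W, 90°S): lon 134.5405, lat 1.4404.
Field: lon ⌊134.5405/20⌋ = 6 → G; lat ⌊1.4404/10⌋ = 0 → A.
Square: lon ⌊14.5405/2⌋ = 7; lat ⌊1.4404/1⌋ = 1.
Subsquare: lon ⌊0.5405/0.0833333⌋ = 6 → g; lat ⌊0.4404/0.0416667⌋ = 10 → k.

GA71gk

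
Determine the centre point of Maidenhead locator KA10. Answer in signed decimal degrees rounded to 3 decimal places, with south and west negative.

-89.500, 23.000

Field K=10, A=0: +10·20° lon, +0·10° lat → SW at lon 20°, lat -90°.
Square 1, 0: +1·2° lon, +0·1° lat → SW at lon 22°, lat -90°.
Cell spans 2° lon × 1° lat. Centre is SW corner plus half of each.
latitude -89.500, longitude 23.000.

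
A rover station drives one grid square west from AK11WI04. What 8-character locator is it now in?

Longitude extended square 0; −1 → -1, wraps to 9, carry into subsquare.
Longitude subsquare w = 22; −1 → 21 = v.
The latitude characters are unchanged.

AK11vi94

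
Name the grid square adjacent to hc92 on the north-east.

IC03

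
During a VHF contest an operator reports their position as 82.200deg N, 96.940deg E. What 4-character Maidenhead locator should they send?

Shift to the Maidenhead origin (180°W, 90°S): lon 276.94, lat 172.20.
Field (20°×10°, letters A–R): 276.94/20 → 13 → N, 172.20/10 → 17 → R; chars NR.
Square (2°×1°, digits 0–9): 16.94/2 → 8, 2.20/1 → 2; chars 82.

NR82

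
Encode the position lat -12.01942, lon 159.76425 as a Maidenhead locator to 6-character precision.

QH97vx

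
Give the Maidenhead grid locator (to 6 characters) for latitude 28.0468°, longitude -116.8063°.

DL18ob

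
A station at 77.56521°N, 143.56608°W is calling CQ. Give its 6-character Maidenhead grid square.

Add 180° to longitude and 90° to latitude: 36.4339, 167.5652.
Field: lon ⌊36.4339/20⌋ = 1 → B; lat ⌊167.5652/10⌋ = 16 → Q.
Square: lon ⌊16.4339/2⌋ = 8; lat ⌊7.5652/1⌋ = 7.
Subsquare: lon ⌊0.4339/0.0833333⌋ = 5 → f; lat ⌊0.5652/0.0416667⌋ = 13 → n.

BQ87fn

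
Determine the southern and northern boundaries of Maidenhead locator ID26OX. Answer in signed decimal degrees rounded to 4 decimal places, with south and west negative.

-53.0417, -53.0000

Field I=8, D=3: +8·20° lon, +3·10° lat → SW at lon -20°, lat -60°.
Square 2, 6: +2·2° lon, +6·1° lat → SW at lon -16°, lat -54°.
Subsquare o=14, x=23: +14·0.0833333° lon, +23·0.0416667° lat → SW at lon -14.8333°, lat -53.0417°.
Cell spans 0.0833333° lon × 0.0416667° lat.
south -53.0417, north -53.0000.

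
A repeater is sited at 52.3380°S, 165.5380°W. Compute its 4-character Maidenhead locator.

Offset from 180°W / 90°S: lon 14.46°, lat 37.66°.
Field: lon ⌊14.46/20⌋ = 0 → A; lat ⌊37.66/10⌋ = 3 → D.
Square: lon ⌊14.46/2⌋ = 7; lat ⌊7.66/1⌋ = 7.

AD77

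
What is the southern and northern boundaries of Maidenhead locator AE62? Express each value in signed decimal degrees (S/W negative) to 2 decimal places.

-48.00, -47.00

Field A=0, E=4: +0·20° lon, +4·10° lat → SW at lon -180°, lat -50°.
Square 6, 2: +6·2° lon, +2·1° lat → SW at lon -168°, lat -48°.
Cell spans 2° lon × 1° lat.
south -48.00, north -47.00.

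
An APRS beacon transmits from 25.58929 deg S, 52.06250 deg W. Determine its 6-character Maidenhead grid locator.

GG34xj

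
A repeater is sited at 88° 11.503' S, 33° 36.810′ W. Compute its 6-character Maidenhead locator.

Add 180° to longitude and 90° to latitude: 146.3865, 1.8083.
Field: lon ⌊146.3865/20⌋ = 7 → H; lat ⌊1.8083/10⌋ = 0 → A.
Square: lon ⌊6.3865/2⌋ = 3; lat ⌊1.8083/1⌋ = 1.
Subsquare: lon ⌊0.3865/0.0833333⌋ = 4 → e; lat ⌊0.8083/0.0416667⌋ = 19 → t.

HA31et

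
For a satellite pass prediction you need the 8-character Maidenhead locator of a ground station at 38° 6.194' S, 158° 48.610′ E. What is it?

QF91jv75

Offset from 180°W / 90°S: lon 338.81017°, lat 51.89677°.
Field: lon ⌊338.81017/20⌋ = 16 → Q; lat ⌊51.89677/10⌋ = 5 → F.
Square: lon ⌊18.81017/2⌋ = 9; lat ⌊1.89677/1⌋ = 1.
Subsquare: lon ⌊0.81017/0.0833333⌋ = 9 → j; lat ⌊0.89677/0.0416667⌋ = 21 → v.
Extended square: lon ⌊0.06017/0.00833333⌋ = 7; lat ⌊0.02177/0.00416667⌋ = 5.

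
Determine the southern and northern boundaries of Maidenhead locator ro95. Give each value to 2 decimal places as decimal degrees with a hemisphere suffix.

55.00° N, 56.00° N

Field R=17, O=14: +17·20° lon, +14·10° lat → SW at lon 160°, lat 50°.
Square 9, 5: +9·2° lon, +5·1° lat → SW at lon 178°, lat 55°.
Cell spans 2° lon × 1° lat.
south 55.00° N, north 56.00° N.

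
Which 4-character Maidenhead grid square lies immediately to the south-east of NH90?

OG09

Longitude square 9; +1 → 10, wraps to 0, carry into field.
Longitude field N = 13; +1 → 14 = O.
Latitude square 0; −1 → -1, wraps to 9, carry into field.
Latitude field H = 7; −1 → 6 = G.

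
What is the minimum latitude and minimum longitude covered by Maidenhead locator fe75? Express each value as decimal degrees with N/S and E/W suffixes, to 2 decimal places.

45.00° S, 66.00° W

Field F=5, E=4: +5·20° lon, +4·10° lat → SW at lon -80°, lat -50°.
Square 7, 5: +7·2° lon, +5·1° lat → SW at lon -66°, lat -45°.
latitude 45.00° S, longitude 66.00° W.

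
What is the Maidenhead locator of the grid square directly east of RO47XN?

RO57an

Longitude subsquare x = 23; +1 → 24, wraps to 0 = a, carry into square.
Longitude square 4; +1 → 5.
The latitude characters are unchanged.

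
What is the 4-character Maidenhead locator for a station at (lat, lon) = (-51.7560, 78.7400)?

Add 180° to longitude and 90° to latitude: 258.74, 38.24.
Field (20°×10°, letters A–R): lon ⌊258.74/20⌋ = 12 → M; lat ⌊38.24/10⌋ = 3 → D.
Square (2°×1°, digits 0–9): lon ⌊18.74/2⌋ = 9; lat ⌊8.24/1⌋ = 8.

MD98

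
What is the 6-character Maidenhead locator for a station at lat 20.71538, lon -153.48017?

Shift to the Maidenhead origin (180°W, 90°S): lon 26.5198, lat 110.7154.
Field: 26.5198/20 → 1 → B, 110.7154/10 → 11 → L; chars BL.
Square: 6.5198/2 → 3, 0.7154/1 → 0; chars 30.
Subsquare: 0.5198/0.0833333 → 6 → g, 0.7154/0.0416667 → 17 → r; chars gr.

BL30gr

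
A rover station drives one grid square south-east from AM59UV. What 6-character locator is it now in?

AM59vu

Longitude subsquare u = 20; +1 → 21 = v.
Latitude subsquare v = 21; −1 → 20 = u.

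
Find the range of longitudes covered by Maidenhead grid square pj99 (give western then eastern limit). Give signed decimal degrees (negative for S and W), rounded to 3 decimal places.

Field P=15, J=9: +15·20° lon, +9·10° lat → SW at lon 120°, lat 0°.
Square 9, 9: +9·2° lon, +9·1° lat → SW at lon 138°, lat 9°.
Cell spans 2° lon × 1° lat.
west 138.000, east 140.000.

138.000, 140.000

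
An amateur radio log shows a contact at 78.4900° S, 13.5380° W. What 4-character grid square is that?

IB31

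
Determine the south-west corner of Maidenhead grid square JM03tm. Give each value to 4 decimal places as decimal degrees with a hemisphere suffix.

33.5000° N, 1.5833° E

Field J=9, M=12: +9·20° lon, +12·10° lat → SW at lon 0°, lat 30°.
Square 0, 3: +0·2° lon, +3·1° lat → SW at lon 0°, lat 33°.
Subsquare t=19, m=12: +19·0.0833333° lon, +12·0.0416667° lat → SW at lon 1.58333°, lat 33.5°.
latitude 33.5000° N, longitude 1.5833° E.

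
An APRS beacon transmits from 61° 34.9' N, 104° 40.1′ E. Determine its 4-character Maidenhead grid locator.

Offset from 180°W / 90°S: lon 284.67°, lat 151.58°.
Field: 284.67/20 → 14 → O, 151.58/10 → 15 → P; chars OP.
Square: 4.67/2 → 2, 1.58/1 → 1; chars 21.

OP21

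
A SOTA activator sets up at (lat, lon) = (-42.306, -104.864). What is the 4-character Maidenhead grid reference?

DE77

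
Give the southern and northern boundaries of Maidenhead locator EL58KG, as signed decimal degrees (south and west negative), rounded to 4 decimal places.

28.2500, 28.2917

Field E=4, L=11: +4·20° lon, +11·10° lat → SW at lon -100°, lat 20°.
Square 5, 8: +5·2° lon, +8·1° lat → SW at lon -90°, lat 28°.
Subsquare k=10, g=6: +10·0.0833333° lon, +6·0.0416667° lat → SW at lon -89.1667°, lat 28.25°.
Cell spans 0.0833333° lon × 0.0416667° lat.
south 28.2500, north 28.2917.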